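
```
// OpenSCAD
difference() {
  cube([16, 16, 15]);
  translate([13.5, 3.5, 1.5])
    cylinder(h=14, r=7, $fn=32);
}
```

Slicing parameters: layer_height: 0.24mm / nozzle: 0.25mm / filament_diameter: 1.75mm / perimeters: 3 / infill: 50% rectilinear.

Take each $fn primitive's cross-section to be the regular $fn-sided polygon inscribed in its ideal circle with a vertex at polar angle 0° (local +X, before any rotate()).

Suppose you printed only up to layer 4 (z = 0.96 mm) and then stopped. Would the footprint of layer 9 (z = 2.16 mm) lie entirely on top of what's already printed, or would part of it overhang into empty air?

Compare the two slices. At z = 0.96: the cube is present — its section is the full 16×16 rectangle (area 256.00 mm²); the cylinder at (13.5, 3.5) is not intersected at this z (z outside [1.5, 15.5]); Taking the first minus the rest: none of the subtracted shapes is present at this height, so the 16×16 cube is unchanged — area = 256.00 mm². At z = 2.16: the 16×16 cube contributes its full rectangle (area 256.00 mm²); the r=7 cylinder at (13.5, 3.5) contributes a regular 32-gon of circumradius 7 (area = (32/2)·7.000²·sin(360°/32) = 152.95 mm²); Taking the first minus the rest: starting from the 16×16 cube (256.00 mm²), the r=7 cylinder at (13.5, 3.5) partially overlaps it — only the 87.40 mm² overlap (of its 152.95 mm²) is removed, clipping the outline — area = 168.60 mm². Checking containment: the cross-section at z = 2.16 is a subset of the cross-section at z = 0.96.

entirely on top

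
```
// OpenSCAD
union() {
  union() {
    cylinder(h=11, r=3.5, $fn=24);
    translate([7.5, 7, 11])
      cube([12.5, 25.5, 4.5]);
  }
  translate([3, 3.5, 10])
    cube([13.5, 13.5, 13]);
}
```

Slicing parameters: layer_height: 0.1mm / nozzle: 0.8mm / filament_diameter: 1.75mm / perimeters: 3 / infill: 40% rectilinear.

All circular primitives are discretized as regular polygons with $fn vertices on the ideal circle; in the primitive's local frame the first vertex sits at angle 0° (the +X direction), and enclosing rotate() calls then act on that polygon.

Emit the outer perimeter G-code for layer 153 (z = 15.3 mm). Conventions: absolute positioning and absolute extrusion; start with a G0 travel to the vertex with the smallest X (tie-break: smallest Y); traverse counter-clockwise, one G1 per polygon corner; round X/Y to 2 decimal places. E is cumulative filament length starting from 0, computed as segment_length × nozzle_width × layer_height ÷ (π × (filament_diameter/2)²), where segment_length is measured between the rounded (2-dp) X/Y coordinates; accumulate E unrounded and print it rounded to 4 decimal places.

At z = 15.3 mm: the cylinder is absent (z outside [0, 11]); the cube at (7.5, 7) is present — its section is the full 12.5×25.5 rectangle; Merging all regions: only the 12.5×25.5 cube at (7.5, 7) is present, so the union is just that shape — 1 connected region; the 13.5×13.5 cube at (3, 3.5) contributes its full rectangle; Combining (union): the regions partially overlap (shared area 90.00 mm²), so overlapping operands fuse into one piece — 1 connected region. The outline is a single polygon with 8 vertices. Extrusion per mm of travel: 0.8 × 0.1 / (π × 0.875²) = 0.033260. Accumulating E over each segment gives final E = 3.0599.

G0 X3.00 Y3.50 Z15.30
G1 X16.50 Y3.50 E0.4490
G1 X16.50 Y7.00 E0.5654
G1 X20.00 Y7.00 E0.6818
G1 X20.00 Y32.50 E1.5300
G1 X7.50 Y32.50 E1.9457
G1 X7.50 Y17.00 E2.4612
G1 X3.00 Y17.00 E2.6109
G1 X3.00 Y3.50 E3.0599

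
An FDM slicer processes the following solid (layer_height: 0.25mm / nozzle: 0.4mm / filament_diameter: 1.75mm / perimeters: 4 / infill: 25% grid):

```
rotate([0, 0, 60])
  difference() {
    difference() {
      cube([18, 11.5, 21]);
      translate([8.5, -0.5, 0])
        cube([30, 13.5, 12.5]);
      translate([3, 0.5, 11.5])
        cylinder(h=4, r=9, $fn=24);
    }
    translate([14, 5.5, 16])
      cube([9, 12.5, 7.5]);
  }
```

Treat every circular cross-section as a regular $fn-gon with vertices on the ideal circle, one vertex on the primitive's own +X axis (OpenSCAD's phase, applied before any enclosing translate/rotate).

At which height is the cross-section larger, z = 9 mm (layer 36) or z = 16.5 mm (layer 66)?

layer 66 (z = 16.5 mm)

Layer 36 (z = 9): the 18×11.5 cube contributes its full rectangle (area 207.00 mm²); the cube at (8.5, -0.5) is present — its section is the full 30×13.5 rectangle (area 405.00 mm²); the cylinder at (3, 0.5) is absent (z outside [11.5, 15.5]); Taking the first minus the rest: starting from the 18×11.5 cube (207.00 mm²), the 30×13.5 cube at (8.5, -0.5) partially overlaps it — only the 109.25 mm² overlap (of its 405.00 mm²) is removed, clipping the outline — area = 97.75 mm²; the cube at (14, 5.5) is absent (z outside [16, 23.5]); Taking the first minus the rest: none of the subtracted shapes is present at this height, so the result so far is unchanged — area = 97.75 mm²; (rotated 60° about Z; rotation is an isometry so areas/perimeters/island counts are preserved). So its area = 97.75 mm². Layer 66 (z = 16.5): the cube is present — its section is the full 18×11.5 rectangle (area 207.00 mm²); the cube at (8.5, -0.5) is absent (z outside [0, 12.5]); the cylinder at (3, 0.5) does not reach this height (z outside [11.5, 15.5]); Subtracting the remaining from the first: none of the subtracted shapes is present at this height, so the 18×11.5 cube is unchanged — area = 207.00 mm²; the cube at (14, 5.5) (footprint 9×12.5) is included at this height (area 112.50 mm²); Subtracting the remaining from the first: starting from the result so far (207.00 mm²), the 9×12.5 cube at (14, 5.5) partially overlaps it — only the 24.00 mm² overlap (of its 112.50 mm²) is removed, clipping the outline — area = 183.00 mm²; (rotated 60° about Z; rotation is an isometry so areas/perimeters/island counts are preserved). So its area = 183.00 mm². Layer 66 is larger (183.00 vs 97.75 mm²).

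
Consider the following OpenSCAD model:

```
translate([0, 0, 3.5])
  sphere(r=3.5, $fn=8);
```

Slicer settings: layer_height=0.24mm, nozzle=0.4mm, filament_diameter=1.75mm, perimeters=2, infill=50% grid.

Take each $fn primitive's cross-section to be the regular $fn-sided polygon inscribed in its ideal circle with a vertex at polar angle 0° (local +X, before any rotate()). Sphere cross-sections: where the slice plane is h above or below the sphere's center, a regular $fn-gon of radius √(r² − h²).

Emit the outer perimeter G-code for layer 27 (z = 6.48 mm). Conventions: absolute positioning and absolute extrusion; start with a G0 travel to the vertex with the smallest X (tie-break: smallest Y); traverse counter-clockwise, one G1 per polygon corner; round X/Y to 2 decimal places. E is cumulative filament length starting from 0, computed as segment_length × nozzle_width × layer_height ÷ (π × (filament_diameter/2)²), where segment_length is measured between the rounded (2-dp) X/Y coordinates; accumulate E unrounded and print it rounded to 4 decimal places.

At z = 6.48 mm: the sphere: section is a regular 8-gon, circumradius = √(r²−h²) = √(3.5²−2.98²) = 1.836. The outline is a single polygon with 8 vertices. Extrusion per mm of travel: 0.4 × 0.24 / (π × 0.875²) = 0.039912. Accumulating E over each segment gives final E = 0.4495.

G0 X-1.84 Y0.00 Z6.48
G1 X-1.30 Y-1.30 E0.0562
G1 X0.00 Y-1.84 E0.1124
G1 X1.30 Y-1.30 E0.1686
G1 X1.84 Y0.00 E0.2247
G1 X1.30 Y1.30 E0.2809
G1 X0.00 Y1.84 E0.3371
G1 X-1.30 Y1.30 E0.3933
G1 X-1.84 Y0.00 E0.4495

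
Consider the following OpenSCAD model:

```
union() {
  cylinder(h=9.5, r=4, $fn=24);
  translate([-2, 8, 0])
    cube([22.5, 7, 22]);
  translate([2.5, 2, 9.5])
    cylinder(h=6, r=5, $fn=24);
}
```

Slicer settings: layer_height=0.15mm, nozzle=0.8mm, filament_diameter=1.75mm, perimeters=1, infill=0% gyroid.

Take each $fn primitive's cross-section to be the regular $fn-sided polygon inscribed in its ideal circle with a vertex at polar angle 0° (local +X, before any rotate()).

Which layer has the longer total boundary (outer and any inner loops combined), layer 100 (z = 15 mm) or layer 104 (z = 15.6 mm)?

layer 100 (z = 15 mm)

Layer 100 (z = 15): the cylinder is not intersected at this z (z outside [0, 9.5]); the 22.5×7 cube at (-2, 8) contributes its full rectangle (perimeter 59.00 mm); the r=5 cylinder at (2.5, 2) gives a regular 24-gon of circumradius 5 (constant along its height) (perimeter = 2·24·5.000·sin(180°/24) = 31.33 mm); Taking the union: the 2 present regions are separate (no shared area or edge), so areas and boundary lengths simply add and each stays a separate island — boundary = 90.33 mm. So its perimeter = 90.33 mm. Layer 104 (z = 15.6): the cylinder is absent (z outside [0, 9.5]); the cube at (-2, 8) is present — its section is the full 22.5×7 rectangle (perimeter 59.00 mm); the cylinder at (2.5, 2) does not reach this height (z outside [9.5, 15.5]); Combining (union): only the 22.5×7 cube at (-2, 8) is present, so the union is just that shape — boundary = 59.00 mm. So its perimeter = 59.00 mm. Layer 100 is larger (90.33 vs 59.00 mm).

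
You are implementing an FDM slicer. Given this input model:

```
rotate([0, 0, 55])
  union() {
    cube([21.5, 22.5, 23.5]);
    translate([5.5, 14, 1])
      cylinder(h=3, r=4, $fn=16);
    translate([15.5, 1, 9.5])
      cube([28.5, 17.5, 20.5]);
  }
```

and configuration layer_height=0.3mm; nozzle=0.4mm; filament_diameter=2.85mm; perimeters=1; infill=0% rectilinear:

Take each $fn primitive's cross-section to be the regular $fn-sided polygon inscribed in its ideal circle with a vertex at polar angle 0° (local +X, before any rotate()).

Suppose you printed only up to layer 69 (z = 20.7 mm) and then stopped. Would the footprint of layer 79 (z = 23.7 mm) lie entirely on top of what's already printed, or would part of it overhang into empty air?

entirely on top

Compare the two slices. At z = 20.7: the cube (footprint 21.5×22.5) is included at this height (area 483.75 mm²); the cylinder at (5.5, 14) is not intersected at this z (z outside [1, 4]); the cube at (15.5, 1) is present — its section is the full 28.5×17.5 rectangle (area 498.75 mm²); Merging all regions: the regions partially overlap — summed areas 982.50 mm² minus the doubly-counted overlap 105.00 mm² gives 877.50 mm² — area = 877.50 mm²; (whole slice rotated 55° about Z — lengths, areas and connectivity unchanged). At z = 23.7: the cube does not reach this height (z outside [0, 23.5]); the cylinder at (5.5, 14) does not reach this height (z outside [1, 4]); the 28.5×17.5 cube at (15.5, 1) contributes its full rectangle (area 498.75 mm²); Taking the union: only the 28.5×17.5 cube at (15.5, 1) is present, so the union is just that shape — area = 498.75 mm²; (rotated 55° about Z; rotation is an isometry so areas/perimeters/island counts are preserved). Checking containment: the cross-section at z = 23.7 is a subset of the cross-section at z = 20.7.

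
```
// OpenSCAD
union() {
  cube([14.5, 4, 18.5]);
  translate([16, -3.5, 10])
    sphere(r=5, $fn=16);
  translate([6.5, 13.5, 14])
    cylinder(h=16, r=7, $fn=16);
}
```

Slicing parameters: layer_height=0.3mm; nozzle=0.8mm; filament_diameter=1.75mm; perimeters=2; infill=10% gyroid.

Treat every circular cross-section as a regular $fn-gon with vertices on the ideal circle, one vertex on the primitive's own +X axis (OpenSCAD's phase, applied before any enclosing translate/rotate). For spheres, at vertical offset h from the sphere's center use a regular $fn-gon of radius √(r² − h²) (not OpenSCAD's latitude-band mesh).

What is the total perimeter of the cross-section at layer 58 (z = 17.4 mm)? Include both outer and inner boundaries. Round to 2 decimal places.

80.70 mm

At z = 17.4 mm: the cube is present — its section is the full 14.5×4 rectangle (perimeter 37.00 mm); the sphere at (16, -3.5) does not reach this height (|z−center|=7.400 > r=5); the r=7 cylinder at (6.5, 13.5) contributes a regular 16-gon of circumradius 7 (perimeter = 2·16·7.000·sin(180°/16) = 43.70 mm); Combining (union): the 2 present regions are separate (no shared area or edge), so areas and boundary lengths simply add and each stays a separate island — boundary = 80.70 mm. Overall, the cross-section has 2 separate islands. Total boundary length (outer) = 80.70 mm.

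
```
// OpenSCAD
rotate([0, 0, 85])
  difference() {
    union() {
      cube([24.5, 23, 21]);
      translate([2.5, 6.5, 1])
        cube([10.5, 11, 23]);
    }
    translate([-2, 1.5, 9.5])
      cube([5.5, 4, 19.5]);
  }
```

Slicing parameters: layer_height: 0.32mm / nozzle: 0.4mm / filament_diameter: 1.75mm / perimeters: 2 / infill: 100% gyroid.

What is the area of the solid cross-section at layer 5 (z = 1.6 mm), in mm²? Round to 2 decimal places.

At z = 1.6 mm: the cube (footprint 24.5×23) is included at this height (area 563.50 mm²); the cube at (2.5, 6.5) (footprint 10.5×11) is included at this height (area 115.50 mm²); Combining (union): the 10.5×11 cube at (2.5, 6.5) lies entirely inside the 24.5×23 cube, so the union is just the 24.5×23 cube — area = 563.50 mm²; the cube at (-2, 1.5) is not intersected at this z (z outside [9.5, 29]); Taking the first minus the rest: none of the subtracted shapes is present at this height, so that combined region is unchanged — area = 563.50 mm²; (rotated 85° about Z; rotation is an isometry so areas/perimeters/island counts are preserved). Overall, the cross-section is a single solid region. Net area = 563.50 mm².

563.50 mm²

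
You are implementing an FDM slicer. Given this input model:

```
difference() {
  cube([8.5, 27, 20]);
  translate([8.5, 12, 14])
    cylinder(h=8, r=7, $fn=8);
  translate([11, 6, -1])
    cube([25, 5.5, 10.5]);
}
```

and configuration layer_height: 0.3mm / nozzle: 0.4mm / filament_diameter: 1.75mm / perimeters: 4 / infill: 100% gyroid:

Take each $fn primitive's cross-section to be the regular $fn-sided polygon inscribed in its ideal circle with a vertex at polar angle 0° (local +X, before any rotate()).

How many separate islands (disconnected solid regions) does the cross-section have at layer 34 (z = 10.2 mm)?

At z = 10.2 mm: the cube (footprint 8.5×27) is included at this height; the cylinder at (8.5, 12) is not intersected at this z (z outside [14, 22]); the cube at (11, 6) is not intersected at this z (z outside [-1, 9.5]); Subtracting the remaining from the first: none of the subtracted shapes is present at this height, so the 8.5×27 cube is unchanged — 1 connected region. Overall, the cross-section is a single solid region. Island count = 1.

1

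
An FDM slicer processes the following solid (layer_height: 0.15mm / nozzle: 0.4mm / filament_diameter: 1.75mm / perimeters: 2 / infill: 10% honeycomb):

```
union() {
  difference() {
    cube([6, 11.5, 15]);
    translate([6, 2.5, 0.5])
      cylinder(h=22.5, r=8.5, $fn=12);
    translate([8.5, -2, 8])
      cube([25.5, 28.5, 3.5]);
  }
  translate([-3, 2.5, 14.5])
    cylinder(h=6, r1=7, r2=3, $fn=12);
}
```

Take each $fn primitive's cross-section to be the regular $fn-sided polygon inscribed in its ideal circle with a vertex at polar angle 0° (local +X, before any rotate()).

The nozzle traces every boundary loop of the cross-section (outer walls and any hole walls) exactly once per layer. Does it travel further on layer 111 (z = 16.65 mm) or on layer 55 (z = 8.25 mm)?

Layer 111 (z = 16.65): the cube is absent (z outside [0, 15]); the r=8.5 cylinder at (6, 2.5) gives a regular 12-gon of circumradius 8.5 (constant along its height) (perimeter = 2·12·8.500·sin(180°/12) = 52.80 mm); the cube at (8.5, -2) is not intersected at this z (z outside [8, 11.5]); Subtracting the remaining from the first: the first operand is absent here, so nothing remains; the cone at (-3, 2.5) (r1=7→r2=3) has section circumradius 5.567 here — a regular 12-gon (perimeter = 2·12·5.567·sin(180°/12) = 34.58 mm); Merging all regions: only the cone at (-3, 2.5) is present, so the union is just that shape — boundary = 34.58 mm. So its perimeter = 34.58 mm. Layer 55 (z = 8.25): the cube is present — its section is the full 6×11.5 rectangle (perimeter 35.00 mm); the cylinder at (6, 2.5): section is a regular 12-gon, circumradius r=8.5 (perimeter = 2·12·8.500·sin(180°/12) = 52.80 mm); the cube at (8.5, -2) is present — its section is the full 25.5×28.5 rectangle (perimeter 108.00 mm); After the difference (first − rest): starting from the 6×11.5 cube, the r=8.5 cylinder at (6, 2.5) partially overlaps it — only the 60.06 mm² overlap (of its 216.75 mm²) is removed, clipping the outline; the 25.5×28.5 cube at (8.5, -2) misses the remaining region (no effect) — boundary = 16.76 mm; the cone at (-3, 2.5) is not intersected at this z (z outside [14.5, 20.5]); Combining (union): only that combined region is present, so the union is just that shape — boundary = 16.76 mm. So its perimeter = 16.76 mm. Layer 111 is larger (34.58 vs 16.76 mm).

layer 111 (z = 16.65 mm)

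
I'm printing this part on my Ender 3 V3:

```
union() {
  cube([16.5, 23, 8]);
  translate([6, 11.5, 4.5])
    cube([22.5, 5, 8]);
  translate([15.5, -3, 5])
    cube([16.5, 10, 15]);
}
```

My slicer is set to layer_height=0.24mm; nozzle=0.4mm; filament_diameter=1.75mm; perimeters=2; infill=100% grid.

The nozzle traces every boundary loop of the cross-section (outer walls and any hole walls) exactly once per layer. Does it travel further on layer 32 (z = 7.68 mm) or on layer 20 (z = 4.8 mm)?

layer 32 (z = 7.68 mm)

Layer 32 (z = 7.68): the cube is present — its section is the full 16.5×23 rectangle (perimeter 79.00 mm); the cube at (6, 11.5) (footprint 22.5×5) is included at this height (perimeter 55.00 mm); the cube at (15.5, -3) (footprint 16.5×10) is included at this height (perimeter 53.00 mm); Merging all regions: the regions partially overlap (shared area 59.50 mm²), so the edge portions inside another operand are dropped and the merged outline is re-measured after clipping — boundary = 140.00 mm. So its perimeter = 140.00 mm. Layer 20 (z = 4.8): the cube (footprint 16.5×23) is included at this height (perimeter 79.00 mm); the 22.5×5 cube at (6, 11.5) contributes its full rectangle (perimeter 55.00 mm); the cube at (15.5, -3) is not intersected at this z (z outside [5, 20]); Merging all regions: the regions partially overlap (shared area 52.50 mm²), so the edge portions inside another operand are dropped and the merged outline is re-measured after clipping — boundary = 103.00 mm. So its perimeter = 103.00 mm. Layer 32 is larger (140.00 vs 103.00 mm).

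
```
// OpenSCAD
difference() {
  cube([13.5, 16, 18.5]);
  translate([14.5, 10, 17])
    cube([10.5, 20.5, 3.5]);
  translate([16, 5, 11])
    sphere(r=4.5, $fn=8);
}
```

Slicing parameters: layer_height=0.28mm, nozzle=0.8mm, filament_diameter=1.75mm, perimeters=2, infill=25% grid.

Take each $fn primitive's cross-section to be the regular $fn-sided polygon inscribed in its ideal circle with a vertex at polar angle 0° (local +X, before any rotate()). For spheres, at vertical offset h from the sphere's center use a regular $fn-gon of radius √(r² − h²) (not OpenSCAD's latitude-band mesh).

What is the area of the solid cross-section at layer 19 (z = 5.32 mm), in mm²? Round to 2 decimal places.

At z = 5.32 mm: the cube is present — its section is the full 13.5×16 rectangle (area 216.00 mm²); the cube at (14.5, 10) does not reach this height (z outside [17, 20.5]); the sphere at (16, 5) does not reach this height (|z−center|=5.680 > r=4.5); Taking the first minus the rest: none of the subtracted shapes is present at this height, so the 13.5×16 cube is unchanged — area = 216.00 mm². Overall, the cross-section is a single solid region. Net area = 216.00 mm².

216.00 mm²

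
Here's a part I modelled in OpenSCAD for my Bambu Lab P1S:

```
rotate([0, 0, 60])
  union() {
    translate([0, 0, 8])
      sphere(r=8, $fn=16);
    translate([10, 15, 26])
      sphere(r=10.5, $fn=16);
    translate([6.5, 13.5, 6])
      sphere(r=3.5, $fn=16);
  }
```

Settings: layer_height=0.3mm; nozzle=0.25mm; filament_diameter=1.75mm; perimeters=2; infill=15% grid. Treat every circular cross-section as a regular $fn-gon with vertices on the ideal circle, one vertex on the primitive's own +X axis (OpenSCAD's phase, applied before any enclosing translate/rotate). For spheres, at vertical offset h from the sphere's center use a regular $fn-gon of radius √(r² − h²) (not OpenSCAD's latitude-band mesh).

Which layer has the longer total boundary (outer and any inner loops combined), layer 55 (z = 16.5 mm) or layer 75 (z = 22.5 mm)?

Layer 55 (z = 16.5): the sphere is not intersected at this z (|z−center|=8.500 > r=8); the r=10.5 sphere at (10, 15) contributes a regular 16-gon of circumradius √(10.5²−9.5²) = 4.472 (perimeter = 2·16·4.472·sin(180°/16) = 27.92 mm); the sphere at (6.5, 13.5) is not intersected at this z (|z−center|=10.500 > r=3.5); Taking the union: only the r=10.5 sphere at (10, 15) is present, so the union is just that shape — boundary = 27.92 mm; (whole slice rotated 60° about Z — lengths, areas and connectivity unchanged). So its perimeter = 27.92 mm. Layer 75 (z = 22.5): the sphere does not reach this height (|z−center|=14.500 > r=8); the sphere at (10, 15): section is a regular 16-gon, circumradius = √(r²−h²) = √(10.5²−3.5²) = 9.899 (perimeter = 2·16·9.899·sin(180°/16) = 61.80 mm); the sphere at (6.5, 13.5) is not intersected at this z (|z−center|=16.500 > r=3.5); Combining (union): only the r=10.5 sphere at (10, 15) is present, so the union is just that shape — boundary = 61.80 mm; (whole slice rotated 60° about Z — lengths, areas and connectivity unchanged). So its perimeter = 61.80 mm. Layer 75 is larger (61.80 vs 27.92 mm).

layer 75 (z = 22.5 mm)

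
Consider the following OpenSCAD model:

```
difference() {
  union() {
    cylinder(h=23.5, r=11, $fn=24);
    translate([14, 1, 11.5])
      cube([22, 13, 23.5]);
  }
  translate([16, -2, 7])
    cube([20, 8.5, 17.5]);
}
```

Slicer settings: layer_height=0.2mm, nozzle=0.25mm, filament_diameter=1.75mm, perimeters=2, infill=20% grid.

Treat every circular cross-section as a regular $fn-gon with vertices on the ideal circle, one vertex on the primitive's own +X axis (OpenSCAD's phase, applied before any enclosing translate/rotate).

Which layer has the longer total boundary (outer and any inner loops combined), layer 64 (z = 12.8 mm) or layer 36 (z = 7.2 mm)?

layer 64 (z = 12.8 mm)

Layer 64 (z = 12.8): the cylinder: section is a regular 24-gon, circumradius r=11 (perimeter = 2·24·11.000·sin(180°/24) = 68.92 mm); the 22×13 cube at (14, 1) contributes its full rectangle (perimeter 70.00 mm); Merging all regions: the 2 present regions are separate (no shared area or edge), so areas and boundary lengths simply add and each stays a separate island — boundary = 138.92 mm; the cube at (16, -2) is present — its section is the full 20×8.5 rectangle (perimeter 57.00 mm); Taking the first minus the rest: starting from that combined region, the 20×8.5 cube at (16, -2) partially overlaps it — only the 110.00 mm² overlap (of its 170.00 mm²) is removed, clipping the outline — boundary = 138.92 mm. So its perimeter = 138.92 mm. Layer 36 (z = 7.2): the r=11 cylinder gives a regular 24-gon of circumradius 11 (constant along its height) (perimeter = 2·24·11.000·sin(180°/24) = 68.92 mm); the cube at (14, 1) is absent (z outside [11.5, 35]); Merging all regions: only the r=11 cylinder is present, so the union is just that shape — boundary = 68.92 mm; the 20×8.5 cube at (16, -2) contributes its full rectangle (perimeter 57.00 mm); After the difference (first − rest): starting from that combined region, the 20×8.5 cube at (16, -2) misses the remaining region (no effect) — boundary = 68.92 mm. So its perimeter = 68.92 mm. Layer 64 is larger (138.92 vs 68.92 mm).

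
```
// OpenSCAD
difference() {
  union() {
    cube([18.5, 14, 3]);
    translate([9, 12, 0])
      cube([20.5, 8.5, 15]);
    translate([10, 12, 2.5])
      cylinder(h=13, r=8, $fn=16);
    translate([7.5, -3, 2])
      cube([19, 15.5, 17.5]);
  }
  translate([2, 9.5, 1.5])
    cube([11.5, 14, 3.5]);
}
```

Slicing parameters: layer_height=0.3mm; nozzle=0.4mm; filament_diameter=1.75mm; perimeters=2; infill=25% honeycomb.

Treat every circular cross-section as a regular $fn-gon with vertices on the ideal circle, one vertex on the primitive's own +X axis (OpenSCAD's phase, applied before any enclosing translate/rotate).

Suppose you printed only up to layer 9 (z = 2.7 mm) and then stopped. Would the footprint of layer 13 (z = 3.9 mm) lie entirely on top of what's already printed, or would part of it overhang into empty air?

Compare the two slices. At z = 2.7: the cube (footprint 18.5×14) is included at this height (area 259.00 mm²); the cube at (9, 12) is present — its section is the full 20.5×8.5 rectangle (area 174.25 mm²); the r=8 cylinder at (10, 12) gives a regular 16-gon of circumradius 8 (constant along its height) (area = (16/2)·8.000²·sin(360°/16) = 195.93 mm²); the 19×15.5 cube at (7.5, -3) contributes its full rectangle (area 294.50 mm²); Taking the union: the regions partially overlap — summed areas 923.68 mm² minus the doubly-counted overlap 328.95 mm² gives 594.73 mm² — area = 594.73 mm²; the cube at (2, 9.5) is present — its section is the full 11.5×14 rectangle (area 161.00 mm²); Taking the first minus the rest: starting from that combined region (594.73 mm²), the 11.5×14 cube at (2, 9.5) partially overlaps it — only the 108.48 mm² overlap (of its 161.00 mm²) is removed, clipping the outline — area = 486.25 mm². At z = 3.9: the cube is not intersected at this z (z outside [0, 3]); the 20.5×8.5 cube at (9, 12) contributes its full rectangle (area 174.25 mm²); the r=8 cylinder at (10, 12) contributes a regular 16-gon of circumradius 8 (area = (16/2)·8.000²·sin(360°/16) = 195.93 mm²); the cube at (7.5, -3) (footprint 19×15.5) is included at this height (area 294.50 mm²); Combining (union): the regions partially overlap — summed areas 664.68 mm² minus the doubly-counted overlap 134.75 mm² gives 529.94 mm² — area = 529.94 mm²; the 11.5×14 cube at (2, 9.5) contributes its full rectangle (area 161.00 mm²); Taking the first minus the rest: starting from that combined region (529.94 mm²), the 11.5×14 cube at (2, 9.5) partially overlaps it — only the 107.46 mm² overlap (of its 161.00 mm²) is removed, clipping the outline — area = 422.48 mm². Checking containment: the cross-section at z = 3.9 is a subset of the cross-section at z = 2.7.

entirely on top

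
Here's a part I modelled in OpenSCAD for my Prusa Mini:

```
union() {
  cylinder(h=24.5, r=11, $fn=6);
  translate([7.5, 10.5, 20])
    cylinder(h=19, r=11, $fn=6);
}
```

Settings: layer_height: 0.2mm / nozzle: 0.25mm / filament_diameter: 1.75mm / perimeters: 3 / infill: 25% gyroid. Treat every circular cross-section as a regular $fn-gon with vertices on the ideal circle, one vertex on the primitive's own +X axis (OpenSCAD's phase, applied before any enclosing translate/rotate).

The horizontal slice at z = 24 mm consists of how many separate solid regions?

At z = 24 mm: the r=11 cylinder gives a regular 6-gon of circumradius 11 (constant along its height); the r=11 cylinder at (7.5, 10.5) gives a regular 6-gon of circumradius 11 (constant along its height); Merging all regions: the regions partially overlap (shared area 72.16 mm²), so overlapping operands fuse into one piece — 1 connected region. The result has 1 disconnected region.

1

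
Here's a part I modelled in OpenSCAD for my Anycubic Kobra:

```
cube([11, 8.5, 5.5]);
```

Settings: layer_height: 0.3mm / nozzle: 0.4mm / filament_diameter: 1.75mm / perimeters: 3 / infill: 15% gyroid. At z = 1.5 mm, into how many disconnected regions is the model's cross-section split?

1

At z = 1.5 mm: the cube is present — its section is the full 11×8.5 rectangle. The result has 1 disconnected region.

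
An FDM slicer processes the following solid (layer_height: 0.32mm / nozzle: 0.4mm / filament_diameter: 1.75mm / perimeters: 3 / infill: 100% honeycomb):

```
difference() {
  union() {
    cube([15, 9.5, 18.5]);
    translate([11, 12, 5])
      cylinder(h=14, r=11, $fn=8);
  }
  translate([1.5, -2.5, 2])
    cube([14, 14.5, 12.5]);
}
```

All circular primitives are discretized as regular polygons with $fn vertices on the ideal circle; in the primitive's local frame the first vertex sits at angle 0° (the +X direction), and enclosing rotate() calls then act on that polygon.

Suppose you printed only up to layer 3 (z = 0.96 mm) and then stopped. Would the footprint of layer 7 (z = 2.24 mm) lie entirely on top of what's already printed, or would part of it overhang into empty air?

entirely on top

Compare the two slices. At z = 0.96: the cube is present — its section is the full 15×9.5 rectangle (area 142.50 mm²); the cylinder at (11, 12) does not reach this height (z outside [5, 19]); Combining (union): only the 15×9.5 cube is present, so the union is just that shape — area = 142.50 mm²; the cube at (1.5, -2.5) is absent (z outside [2, 14.5]); Subtracting the remaining from the first: none of the subtracted shapes is present at this height, so the result so far is unchanged — area = 142.50 mm². At z = 2.24: the cube (footprint 15×9.5) is included at this height (area 142.50 mm²); the cylinder at (11, 12) does not reach this height (z outside [5, 19]); Taking the union: only the 15×9.5 cube is present, so the union is just that shape — area = 142.50 mm²; the 14×14.5 cube at (1.5, -2.5) contributes its full rectangle (area 203.00 mm²); After the difference (first − rest): starting from the result so far (142.50 mm²), the 14×14.5 cube at (1.5, -2.5) partially overlaps it — only the 128.25 mm² overlap (of its 203.00 mm²) is removed, clipping the outline — area = 14.25 mm². Checking containment: the cross-section at z = 2.24 is a subset of the cross-section at z = 0.96.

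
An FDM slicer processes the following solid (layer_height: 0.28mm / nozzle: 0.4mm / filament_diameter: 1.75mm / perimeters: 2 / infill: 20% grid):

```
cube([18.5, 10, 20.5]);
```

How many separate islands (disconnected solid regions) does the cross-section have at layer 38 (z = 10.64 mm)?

1

At z = 10.64 mm: the 18.5×10 cube contributes its full rectangle. Overall, the cross-section is a single solid region. Island count = 1.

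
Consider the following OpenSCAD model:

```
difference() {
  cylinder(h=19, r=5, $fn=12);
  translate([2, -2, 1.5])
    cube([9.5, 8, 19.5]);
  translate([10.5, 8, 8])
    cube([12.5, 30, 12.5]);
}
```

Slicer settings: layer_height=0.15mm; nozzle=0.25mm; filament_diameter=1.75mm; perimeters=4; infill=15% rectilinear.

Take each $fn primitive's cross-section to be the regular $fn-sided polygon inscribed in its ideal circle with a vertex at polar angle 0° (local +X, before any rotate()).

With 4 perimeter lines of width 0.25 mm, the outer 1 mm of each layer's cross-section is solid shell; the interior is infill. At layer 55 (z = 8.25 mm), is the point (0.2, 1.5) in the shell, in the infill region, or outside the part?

At z = 8.25 mm: the cylinder: section is a regular 12-gon, circumradius r=5; the 9.5×8 cube at (2, -2) contributes its full rectangle; the cube at (10.5, 8) (footprint 12.5×30) is included at this height; Subtracting the remaining from the first: starting from the r=5 cylinder, the 9.5×8 cube at (2, -2) partially overlaps it — only the 14.75 mm² overlap (of its 76.00 mm²) is removed, clipping the outline; the 12.5×30 cube at (10.5, 8) misses the remaining region (no effect) — 1 connected region. Overall, the cross-section is a single solid region. The nearest boundary edge runs (2.00, 4.46)→(2.00, -2.00); distance from the point to it = 1.80 mm. The point is inside the cross-section and 1.80 mm from the nearest boundary — more than the 1 mm shell width (4 × 0.25), so it's in the infill interior.

infill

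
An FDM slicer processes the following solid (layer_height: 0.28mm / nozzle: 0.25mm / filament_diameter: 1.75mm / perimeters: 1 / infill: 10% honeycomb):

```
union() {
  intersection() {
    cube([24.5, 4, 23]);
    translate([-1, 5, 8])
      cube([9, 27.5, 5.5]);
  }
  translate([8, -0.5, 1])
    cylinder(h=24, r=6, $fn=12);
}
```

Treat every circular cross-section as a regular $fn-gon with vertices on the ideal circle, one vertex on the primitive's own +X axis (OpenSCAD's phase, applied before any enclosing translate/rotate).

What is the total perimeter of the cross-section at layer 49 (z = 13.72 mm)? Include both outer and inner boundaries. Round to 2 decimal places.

At z = 13.72 mm: the cube (footprint 24.5×4) is included at this height (perimeter 57.00 mm); the cube at (-1, 5) is absent (z outside [8, 13.5]); Taking the intersection: at least one operand is absent at this height, so nothing remains; the r=6 cylinder at (8, -0.5) contributes a regular 12-gon of circumradius 6 (perimeter = 2·12·6.000·sin(180°/12) = 37.27 mm); Taking the union: only the r=6 cylinder at (8, -0.5) is present, so the union is just that shape — boundary = 37.27 mm. Overall, the cross-section is a single solid region. Total boundary length (outer) = 37.27 mm.

37.27 mm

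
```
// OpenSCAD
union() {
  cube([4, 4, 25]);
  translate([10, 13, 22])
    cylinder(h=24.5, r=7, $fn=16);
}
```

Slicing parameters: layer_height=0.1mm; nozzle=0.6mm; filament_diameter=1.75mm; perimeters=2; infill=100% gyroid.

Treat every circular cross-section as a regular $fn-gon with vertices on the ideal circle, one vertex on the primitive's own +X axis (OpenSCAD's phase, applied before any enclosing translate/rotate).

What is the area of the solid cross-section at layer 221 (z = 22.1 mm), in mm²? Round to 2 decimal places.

At z = 22.1 mm: the cube is present — its section is the full 4×4 rectangle (area 16.00 mm²); the r=7 cylinder at (10, 13) gives a regular 16-gon of circumradius 7 (constant along its height) (area = (16/2)·7.000²·sin(360°/16) = 150.01 mm²); Merging all regions: the 2 present regions are separate (no shared area or edge), so areas and boundary lengths simply add and each stays a separate island — area = 166.01 mm². Overall, the cross-section has 2 separate islands. Net area = 166.01 mm².

166.01 mm²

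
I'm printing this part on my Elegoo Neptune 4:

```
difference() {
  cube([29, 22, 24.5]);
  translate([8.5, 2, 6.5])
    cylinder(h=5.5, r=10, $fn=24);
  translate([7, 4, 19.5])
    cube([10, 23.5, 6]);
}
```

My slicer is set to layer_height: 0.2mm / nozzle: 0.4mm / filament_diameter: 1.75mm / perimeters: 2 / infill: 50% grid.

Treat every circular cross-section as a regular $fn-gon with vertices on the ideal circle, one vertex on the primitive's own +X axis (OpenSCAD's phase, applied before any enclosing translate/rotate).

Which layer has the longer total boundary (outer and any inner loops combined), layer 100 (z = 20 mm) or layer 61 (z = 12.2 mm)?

Layer 100 (z = 20): the cube is present — its section is the full 29×22 rectangle (perimeter 102.00 mm); the cylinder at (8.5, 2) is not intersected at this z (z outside [6.5, 12]); the cube at (7, 4) (footprint 10×23.5) is included at this height (perimeter 67.00 mm); Taking the first minus the rest: starting from the 29×22 cube, the 10×23.5 cube at (7, 4) partially overlaps it — only the 180.00 mm² overlap (of its 235.00 mm²) is removed, clipping the outline — boundary = 138.00 mm. So its perimeter = 138.00 mm. Layer 61 (z = 12.2): the cube (footprint 29×22) is included at this height (perimeter 102.00 mm); the cylinder at (8.5, 2) is not intersected at this z (z outside [6.5, 12]); the cube at (7, 4) is absent (z outside [19.5, 25.5]); After the difference (first − rest): none of the subtracted shapes is present at this height, so the 29×22 cube is unchanged — boundary = 102.00 mm. So its perimeter = 102.00 mm. Layer 100 is larger (138.00 vs 102.00 mm).

layer 100 (z = 20 mm)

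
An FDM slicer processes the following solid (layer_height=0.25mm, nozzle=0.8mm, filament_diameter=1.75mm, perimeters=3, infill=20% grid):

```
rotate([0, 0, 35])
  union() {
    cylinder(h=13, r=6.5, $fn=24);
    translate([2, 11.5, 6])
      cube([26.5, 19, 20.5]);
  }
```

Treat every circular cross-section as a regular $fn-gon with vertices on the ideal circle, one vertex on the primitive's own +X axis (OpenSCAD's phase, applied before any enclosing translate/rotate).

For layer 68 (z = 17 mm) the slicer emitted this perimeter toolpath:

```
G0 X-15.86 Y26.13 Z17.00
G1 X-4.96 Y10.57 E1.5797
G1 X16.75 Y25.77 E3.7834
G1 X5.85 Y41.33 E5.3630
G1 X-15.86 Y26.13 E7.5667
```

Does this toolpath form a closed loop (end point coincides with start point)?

yes

Start point (G0): (-15.86, 26.13). End point (last G1): the path returns to the start — closed.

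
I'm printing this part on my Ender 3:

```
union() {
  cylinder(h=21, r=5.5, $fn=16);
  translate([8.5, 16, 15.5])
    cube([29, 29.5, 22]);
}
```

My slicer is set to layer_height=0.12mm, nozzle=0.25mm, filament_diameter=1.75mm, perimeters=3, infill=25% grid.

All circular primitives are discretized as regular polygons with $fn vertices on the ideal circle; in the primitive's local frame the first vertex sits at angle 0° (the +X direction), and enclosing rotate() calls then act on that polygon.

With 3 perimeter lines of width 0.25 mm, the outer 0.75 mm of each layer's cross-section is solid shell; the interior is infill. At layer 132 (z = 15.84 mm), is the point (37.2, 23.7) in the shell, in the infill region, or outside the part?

At z = 15.84 mm: the r=5.5 cylinder contributes a regular 16-gon of circumradius 5.5; the cube at (8.5, 16) (footprint 29×29.5) is included at this height; Merging all regions: the 2 present regions are separate (no shared area or edge), so areas and boundary lengths simply add and each stays a separate island — 2 connected regions. Overall, the cross-section has 2 separate islands. The nearest boundary edge runs (37.50, 45.50)→(37.50, 16.00); distance from the point to it = 0.30 mm. (Shell/infill is judged within the island containing the point — the largest one.) The point is inside the cross-section, 0.30 mm from the nearest boundary — within the 0.75 mm shell band (3 × 0.25).

shell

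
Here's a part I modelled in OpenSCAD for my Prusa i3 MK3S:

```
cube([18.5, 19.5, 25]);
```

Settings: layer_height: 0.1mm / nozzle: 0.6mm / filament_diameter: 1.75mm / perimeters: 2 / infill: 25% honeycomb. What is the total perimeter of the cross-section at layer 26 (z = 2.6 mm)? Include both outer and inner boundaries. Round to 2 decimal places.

At z = 2.6 mm: the cube is present — its section is the full 18.5×19.5 rectangle (perimeter 76.00 mm). Overall, the cross-section is a single solid region. Total boundary length (outer) = 76.00 mm.

76.00 mm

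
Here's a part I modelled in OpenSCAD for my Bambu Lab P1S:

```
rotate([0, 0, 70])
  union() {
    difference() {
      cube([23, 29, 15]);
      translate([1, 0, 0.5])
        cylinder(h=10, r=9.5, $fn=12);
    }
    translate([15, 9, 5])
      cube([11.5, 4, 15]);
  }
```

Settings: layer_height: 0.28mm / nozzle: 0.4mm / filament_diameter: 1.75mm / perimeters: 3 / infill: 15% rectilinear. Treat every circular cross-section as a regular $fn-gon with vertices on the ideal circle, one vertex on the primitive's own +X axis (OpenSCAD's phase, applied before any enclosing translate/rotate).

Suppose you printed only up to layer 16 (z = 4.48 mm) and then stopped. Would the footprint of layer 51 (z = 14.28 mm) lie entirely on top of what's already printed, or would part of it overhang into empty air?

part overhangs

Compare the two slices. At z = 4.48: the cube is present — its section is the full 23×29 rectangle (area 667.00 mm²); the r=9.5 cylinder at (1, 0) gives a regular 12-gon of circumradius 9.5 (constant along its height) (area = (12/2)·9.500²·sin(360°/12) = 270.75 mm²); After the difference (first − rest): starting from the 23×29 cube (667.00 mm²), the r=9.5 cylinder at (1, 0) partially overlaps it — only the 77.05 mm² overlap (of its 270.75 mm²) is removed, clipping the outline — area = 589.95 mm²; the cube at (15, 9) does not reach this height (z outside [5, 20]); Combining (union): only that combined region is present, so the union is just that shape — area = 589.95 mm²; (rotated 70° about Z; rotation is an isometry so areas/perimeters/island counts are preserved). At z = 14.28: the cube is present — its section is the full 23×29 rectangle (area 667.00 mm²); the cylinder at (1, 0) is absent (z outside [0.5, 10.5]); After the difference (first − rest): none of the subtracted shapes is present at this height, so the 23×29 cube is unchanged — area = 667.00 mm²; the 11.5×4 cube at (15, 9) contributes its full rectangle (area 46.00 mm²); Combining (union): the regions partially overlap — summed areas 713.00 mm² minus the doubly-counted overlap 32.00 mm² gives 681.00 mm² — area = 681.00 mm²; (rotated 70° about Z; rotation is an isometry so areas/perimeters/island counts are preserved). Checking containment: at z = 14.28 the cross-section extends beyond the z = 4.48 cross-section by about 91.05 mm².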